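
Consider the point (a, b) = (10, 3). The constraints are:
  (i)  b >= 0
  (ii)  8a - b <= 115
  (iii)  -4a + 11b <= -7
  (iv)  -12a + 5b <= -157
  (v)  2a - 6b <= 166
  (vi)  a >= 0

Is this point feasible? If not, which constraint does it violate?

not feasible — violates (iv)

Constraint (iv): -12a + 5b = -105, which is not ≤ -157. All other constraints are satisfied.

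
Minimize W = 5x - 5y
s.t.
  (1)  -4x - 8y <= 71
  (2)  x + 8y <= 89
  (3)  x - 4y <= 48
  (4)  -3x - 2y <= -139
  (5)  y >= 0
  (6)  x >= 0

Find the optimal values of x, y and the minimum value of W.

x = 467/11, y = 64/11, minimum W = 2015/11

Corner points and W = 5x - 5y:
  (185/3, 41/12) → W = 1165/4
  (467/11, 64/11) → W = 2015/11
  (48, 0) → W = 240
  (139/3, 0) → W = 695/3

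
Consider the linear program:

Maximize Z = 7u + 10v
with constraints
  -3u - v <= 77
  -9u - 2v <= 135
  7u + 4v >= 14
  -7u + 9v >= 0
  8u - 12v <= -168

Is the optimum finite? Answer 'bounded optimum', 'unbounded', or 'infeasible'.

From the feasible point (-284/11, 1071/22), moving in the direction (-2, 9) keeps every constraint satisfied while Z increases without bound.

unbounded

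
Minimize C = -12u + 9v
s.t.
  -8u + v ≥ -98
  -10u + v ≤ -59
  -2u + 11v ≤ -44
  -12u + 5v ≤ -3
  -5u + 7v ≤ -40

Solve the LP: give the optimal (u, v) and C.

u = -39/2, v = -254, minimum C = -2052

Vertices and C = -12u + 9v:
  (-39/2, -254) → C = -2052
  (517/43, -78/43) → C = -6906/43
  (605/108, -161/54) → C = -1693/18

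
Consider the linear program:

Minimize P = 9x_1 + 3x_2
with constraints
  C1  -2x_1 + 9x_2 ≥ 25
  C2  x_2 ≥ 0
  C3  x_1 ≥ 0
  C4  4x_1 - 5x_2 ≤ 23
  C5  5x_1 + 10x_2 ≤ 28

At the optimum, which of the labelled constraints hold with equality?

C1 and C3

Corner points and P = 9x_1 + 3x_2:
  (0, 25/9) → P = 25/3
  (2/65, 181/65) → P = 561/65
  (0, 14/5) → P = 42/5

The minimum is at (0, 25/9). Substituting into each constraint, equality holds for C1 and C3; the remaining constraints have slack.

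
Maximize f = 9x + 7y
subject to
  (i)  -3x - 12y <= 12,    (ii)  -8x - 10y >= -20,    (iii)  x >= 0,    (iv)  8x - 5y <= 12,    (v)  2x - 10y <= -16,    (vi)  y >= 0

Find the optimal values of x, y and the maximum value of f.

Corner points and f = 9x + 7y:
  (0, 2) → f = 14
  (2/5, 42/25) → f = 384/25
  (0, 8/5) → f = 56/5

x = 2/5, y = 42/25, maximum f = 384/25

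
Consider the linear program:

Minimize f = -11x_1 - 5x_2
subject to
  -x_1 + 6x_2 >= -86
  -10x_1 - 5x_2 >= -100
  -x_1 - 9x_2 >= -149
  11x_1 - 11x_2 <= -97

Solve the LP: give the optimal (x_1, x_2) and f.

Feasible corners and f = -11x_1 - 5x_2:
  (-1528/55, -1043/55) → f = 22023/55
  (31/17, 278/17) → f = -1731/17
  (41/11, 138/11) → f = -1141/11
The feasible region is unbounded (it extends along (-9, 1), (-6, -1)), but f strictly increases along every unbounded feasible direction, so there is no improving ray and the minimum is attained at a vertex.

x_1 = 41/11, x_2 = 138/11, minimum f = -1141/11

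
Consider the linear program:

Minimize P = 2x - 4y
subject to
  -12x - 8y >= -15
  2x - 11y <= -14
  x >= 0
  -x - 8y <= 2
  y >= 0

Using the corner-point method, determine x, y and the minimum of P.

x = 0, y = 15/8, minimum P = -15/2

Extreme points and P = 2x - 4y:
  (53/148, 99/74) → P = -343/74
  (0, 15/8) → P = -15/2
  (0, 14/11) → P = -56/11

The optimum lies where -12x - 8y = -15 and x = 0.
Solving simultaneously gives x = 0, y = 15/8.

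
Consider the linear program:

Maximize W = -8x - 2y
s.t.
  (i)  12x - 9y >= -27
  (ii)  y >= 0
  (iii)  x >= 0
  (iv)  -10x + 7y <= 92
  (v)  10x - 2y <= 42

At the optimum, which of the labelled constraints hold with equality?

Corner points and W = -8x - 2y:
  (0, 3) → W = -6
  (72/11, 129/11) → W = -834/11
  (0, 0) → W = 0
  (21/5, 0) → W = -168/5

The maximum is at (0, 0). Substituting into each constraint, equality holds for (ii) and (iii); the remaining constraints have slack.

(ii) and (iii)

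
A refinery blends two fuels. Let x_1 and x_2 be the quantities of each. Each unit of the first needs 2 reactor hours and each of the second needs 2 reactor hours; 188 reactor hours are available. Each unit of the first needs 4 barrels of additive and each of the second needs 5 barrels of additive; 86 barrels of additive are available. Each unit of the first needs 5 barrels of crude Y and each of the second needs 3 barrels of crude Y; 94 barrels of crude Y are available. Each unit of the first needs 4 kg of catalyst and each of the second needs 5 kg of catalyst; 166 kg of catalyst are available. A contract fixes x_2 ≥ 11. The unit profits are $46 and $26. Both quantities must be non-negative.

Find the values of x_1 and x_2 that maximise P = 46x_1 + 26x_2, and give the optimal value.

x_1 = 31/4, x_2 = 11, maximum P = 1285/2

Feasible corners and P = 46x_1 + 26x_2:
  (0, 86/5) → P = 2236/5
  (0, 11) → P = 286
  (31/4, 11) → P = 1285/2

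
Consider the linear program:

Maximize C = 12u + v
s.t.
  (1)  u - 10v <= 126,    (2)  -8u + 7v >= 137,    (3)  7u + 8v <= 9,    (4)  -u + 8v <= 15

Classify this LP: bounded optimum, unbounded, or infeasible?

Feasible corners and C = 12u + v:
  (-2252/73, -1145/73) → C = -28169/73
  (-579, -141/2) → C = -14037/2
  (-991/57, -17/57) → C = -11909/57
The feasible region has finitely many vertices and no improving ray; the maximum is -11909/57 at (-991/57, -17/57).

bounded optimum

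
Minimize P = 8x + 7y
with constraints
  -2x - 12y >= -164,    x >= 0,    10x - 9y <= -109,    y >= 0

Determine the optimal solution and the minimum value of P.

Vertices and P = 8x + 7y:
  (0, 41/3) → P = 287/3
  (28/23, 929/69) → P = 7175/69
  (0, 109/9) → P = 763/9

x = 0, y = 109/9, minimum P = 763/9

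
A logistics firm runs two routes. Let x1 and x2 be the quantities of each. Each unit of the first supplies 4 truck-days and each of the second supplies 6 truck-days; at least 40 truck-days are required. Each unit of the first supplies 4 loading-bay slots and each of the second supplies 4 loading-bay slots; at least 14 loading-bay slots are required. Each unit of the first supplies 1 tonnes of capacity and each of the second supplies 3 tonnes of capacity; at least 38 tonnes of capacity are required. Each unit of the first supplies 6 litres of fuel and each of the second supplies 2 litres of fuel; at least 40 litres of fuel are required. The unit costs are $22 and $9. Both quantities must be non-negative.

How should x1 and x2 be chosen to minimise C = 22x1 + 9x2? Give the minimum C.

x1 = 11/4, x2 = 47/4, minimum C = 665/4

The feasible region is unbounded (it extends along (0, 1), (1, 0)), but C strictly increases along every unbounded feasible direction, so there is no improving ray and the minimum is attained at a vertex.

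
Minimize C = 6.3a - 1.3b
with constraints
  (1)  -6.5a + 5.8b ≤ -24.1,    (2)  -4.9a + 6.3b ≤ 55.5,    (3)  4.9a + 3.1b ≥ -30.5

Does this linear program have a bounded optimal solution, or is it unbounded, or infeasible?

bounded optimum

Corner points and C = 6.3a - 1.3b:
  (47373/1253, 47884/1253) → C = 2362007/12530
  (-10219/4857, -31634/4857) → C = -46511/9714
The feasible region has finitely many vertices and no improving ray; the minimum is -46511/9714 at (-10219/4857, -31634/4857).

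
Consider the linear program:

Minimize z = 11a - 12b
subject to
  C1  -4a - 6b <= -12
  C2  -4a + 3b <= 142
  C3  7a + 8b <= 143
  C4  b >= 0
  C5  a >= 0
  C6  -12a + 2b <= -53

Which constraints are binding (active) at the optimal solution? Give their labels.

C3 and C6

Extreme points and z = 11a - 12b:
  (143/7, 0) → z = 1573/7
  (71/11, 269/22) → z = -833/11
  (53/12, 0) → z = 583/12

The minimum is at (71/11, 269/22). Substituting into each constraint, equality holds for C3 and C6; the remaining constraints have slack.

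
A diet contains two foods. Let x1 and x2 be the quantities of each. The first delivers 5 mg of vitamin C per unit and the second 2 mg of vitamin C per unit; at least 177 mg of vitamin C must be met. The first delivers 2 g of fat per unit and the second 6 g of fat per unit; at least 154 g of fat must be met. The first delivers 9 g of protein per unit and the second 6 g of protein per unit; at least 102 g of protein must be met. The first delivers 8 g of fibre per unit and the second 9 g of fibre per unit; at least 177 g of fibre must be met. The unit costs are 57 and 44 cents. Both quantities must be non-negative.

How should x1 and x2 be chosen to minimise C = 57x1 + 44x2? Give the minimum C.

Extreme points and C = 57x1 + 44x2:
  (0, 177/2) → C = 3894
  (77, 0) → C = 4389
  (29, 16) → C = 2357
The feasible region is unbounded (it extends along (0, 1), (1, 0)), but C strictly increases along every unbounded feasible direction, so there is no improving ray and the minimum is attained at a vertex.

The optimum lies where 5x1 + 2x2 = 177 and 2x1 + 6x2 = 154.
Solving simultaneously gives x1 = 29, x2 = 16.

x1 = 29, x2 = 16, minimum C = 2357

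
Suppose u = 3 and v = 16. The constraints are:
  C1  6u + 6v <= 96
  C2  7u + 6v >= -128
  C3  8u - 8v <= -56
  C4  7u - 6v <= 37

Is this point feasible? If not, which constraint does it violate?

Constraint C1: 6u + 6v = 114, which is not ≤ 96. All other constraints are satisfied.

not feasible — violates C1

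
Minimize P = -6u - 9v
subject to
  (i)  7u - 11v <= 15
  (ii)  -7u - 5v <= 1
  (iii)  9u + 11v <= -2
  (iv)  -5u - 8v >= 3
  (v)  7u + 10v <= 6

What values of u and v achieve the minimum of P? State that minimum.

Corner points and P = -6u - 9v:
  (4/7, -1) → P = 39/7
  (29/37, -32/37) → P = 114/37
  (7/31, -16/31) → P = 102/31

u = 29/37, v = -32/37, minimum P = 114/37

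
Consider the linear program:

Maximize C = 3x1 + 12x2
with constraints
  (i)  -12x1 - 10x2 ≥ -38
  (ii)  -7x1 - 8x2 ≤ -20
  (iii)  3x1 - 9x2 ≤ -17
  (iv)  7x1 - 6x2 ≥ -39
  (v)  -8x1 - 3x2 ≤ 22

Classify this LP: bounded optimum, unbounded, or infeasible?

bounded optimum

Feasible corners and C = 3x1 + 12x2:
  (86/69, 53/23) → C = 722/23
  (-81/71, 367/71) → C = 4161/71
  (44/87, 179/87) → C = 760/29
  (-96/49, 59/14) → C = 2190/49
The feasible region has finitely many vertices and no improving ray; the maximum is 4161/71 at (-81/71, 367/71).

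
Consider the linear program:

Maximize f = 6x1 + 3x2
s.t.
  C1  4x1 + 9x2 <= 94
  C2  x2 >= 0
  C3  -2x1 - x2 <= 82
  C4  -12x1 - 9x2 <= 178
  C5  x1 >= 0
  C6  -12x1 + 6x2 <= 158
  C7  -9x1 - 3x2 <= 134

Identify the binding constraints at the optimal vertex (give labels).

C1 and C2

Feasible corners and f = 6x1 + 3x2:
  (47/2, 0) → f = 141
  (0, 94/9) → f = 94/3
  (0, 0) → f = 0

The maximum is at (47/2, 0). Substituting into each constraint, equality holds for C1 and C2; the remaining constraints have slack.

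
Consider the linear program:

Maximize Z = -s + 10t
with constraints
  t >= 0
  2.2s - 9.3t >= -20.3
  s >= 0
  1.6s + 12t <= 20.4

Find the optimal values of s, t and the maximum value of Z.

s = 0, t = 1.7, maximum Z = 17

Corner points and Z = -s + 10t:
  (0, 0) → Z = 0
  (12.75, 0) → Z = -12.75
  (0, 1.7) → Z = 17

The optimum lies where s = 0 and 1.6s + 12t = 20.4.
Solving simultaneously gives s = 0, t = 1.7.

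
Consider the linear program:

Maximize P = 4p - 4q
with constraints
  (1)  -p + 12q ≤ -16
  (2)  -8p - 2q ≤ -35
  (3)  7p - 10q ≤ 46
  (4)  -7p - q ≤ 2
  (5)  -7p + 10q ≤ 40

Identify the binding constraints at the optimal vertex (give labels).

(1) and (3)

Vertices and P = 4p - 4q:
  (226/49, -93/98) → P = 1090/49
  (196/37, -33/37) → P = 916/37
  (221/47, -123/94) → P = 1130/47

The maximum is at (196/37, -33/37). Substituting into each constraint, equality holds for (1) and (3); the remaining constraints have slack.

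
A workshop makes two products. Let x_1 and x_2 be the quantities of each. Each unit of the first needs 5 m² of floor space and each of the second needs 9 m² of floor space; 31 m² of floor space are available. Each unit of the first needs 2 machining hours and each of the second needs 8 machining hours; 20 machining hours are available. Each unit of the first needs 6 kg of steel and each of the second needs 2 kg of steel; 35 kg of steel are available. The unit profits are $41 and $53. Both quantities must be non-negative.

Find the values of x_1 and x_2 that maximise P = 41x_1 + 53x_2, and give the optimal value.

Extreme points and P = 41x_1 + 53x_2:
  (0, 0) → P = 0
  (0, 5/2) → P = 265/2
  (35/6, 0) → P = 1435/6
  (34/11, 19/11) → P = 2401/11
  (23/4, 1/4) → P = 249

x_1 = 23/4, x_2 = 1/4, maximum P = 249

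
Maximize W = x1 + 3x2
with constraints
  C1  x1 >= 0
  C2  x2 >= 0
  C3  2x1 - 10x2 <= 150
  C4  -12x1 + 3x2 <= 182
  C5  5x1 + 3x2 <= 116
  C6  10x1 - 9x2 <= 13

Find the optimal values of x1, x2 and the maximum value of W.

x1 = 0, x2 = 116/3, maximum W = 116

The optimum lies where x1 = 0 and 5x1 + 3x2 = 116.
Solving simultaneously gives x1 = 0, x2 = 116/3.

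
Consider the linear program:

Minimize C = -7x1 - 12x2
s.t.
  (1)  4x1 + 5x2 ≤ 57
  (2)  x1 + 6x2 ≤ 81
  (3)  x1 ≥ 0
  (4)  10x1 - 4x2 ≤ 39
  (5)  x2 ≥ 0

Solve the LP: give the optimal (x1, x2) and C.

Corner points and C = -7x1 - 12x2:
  (0, 57/5) → C = -684/5
  (141/22, 69/11) → C = -2643/22
  (0, 0) → C = 0
  (39/10, 0) → C = -273/10

The binding constraints are 4x1 + 5x2 = 57 and x1 = 0.
Solving simultaneously gives x1 = 0, x2 = 57/5.

x1 = 0, x2 = 57/5, minimum C = -684/5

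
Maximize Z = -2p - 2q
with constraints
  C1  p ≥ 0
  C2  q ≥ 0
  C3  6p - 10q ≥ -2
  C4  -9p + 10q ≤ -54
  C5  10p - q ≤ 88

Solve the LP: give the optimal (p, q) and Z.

Corner points and Z = -2p - 2q:
  (6, 0) → Z = -12
  (44/5, 0) → Z = -88/5
  (118/13, 36/13) → Z = -308/13

p = 6, q = 0, maximum Z = -12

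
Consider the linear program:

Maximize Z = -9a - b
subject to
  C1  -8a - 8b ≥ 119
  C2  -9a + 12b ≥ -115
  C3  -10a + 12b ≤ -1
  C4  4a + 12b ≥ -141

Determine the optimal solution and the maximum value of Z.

Feasible corners and Z = -9a - b:
  (-355/44, -599/88) → Z = 6989/88
  (-75/16, -163/16) → Z = 419/8
  (-10, -101/12) → Z = 1181/12

At the optimal vertex, -10a + 12b = -1 and 4a + 12b = -141.
Solving simultaneously gives a = -10, b = -101/12.

a = -10, b = -101/12, maximum Z = 1181/12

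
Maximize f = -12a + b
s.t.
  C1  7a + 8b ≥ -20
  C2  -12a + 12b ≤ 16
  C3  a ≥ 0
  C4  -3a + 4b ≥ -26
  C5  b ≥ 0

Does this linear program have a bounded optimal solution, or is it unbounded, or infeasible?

bounded optimum

Corner points and f = -12a + b:
  (0, 4/3) → f = 4/3
  (0, 0) → f = 0
  (26/3, 0) → f = -104
The feasible region has finitely many vertices and no improving ray; the maximum is 4/3 at (0, 4/3).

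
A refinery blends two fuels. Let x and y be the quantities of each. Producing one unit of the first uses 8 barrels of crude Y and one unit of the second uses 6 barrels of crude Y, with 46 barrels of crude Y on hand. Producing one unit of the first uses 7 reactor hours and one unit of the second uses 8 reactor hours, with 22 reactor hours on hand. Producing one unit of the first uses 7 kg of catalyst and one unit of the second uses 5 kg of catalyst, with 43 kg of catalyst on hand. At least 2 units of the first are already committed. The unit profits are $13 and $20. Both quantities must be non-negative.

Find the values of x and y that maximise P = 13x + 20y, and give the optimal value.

Extreme points and P = 13x + 20y:
  (22/7, 0) → P = 286/7
  (2, 0) → P = 26
  (2, 1) → P = 46

At the optimal vertex, 7x + 8y = 22 and x = 2.
Solving simultaneously gives x = 2, y = 1.

x = 2, y = 1, maximum P = 46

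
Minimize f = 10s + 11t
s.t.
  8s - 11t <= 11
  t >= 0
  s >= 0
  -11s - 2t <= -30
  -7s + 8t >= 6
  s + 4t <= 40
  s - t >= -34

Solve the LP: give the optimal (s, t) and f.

Corner points and f = 10s + 11t:
  (38/17, 46/17) → f = 886/17
  (20/21, 205/21) → f = 2455/21
  (74/9, 143/18) → f = 3053/18

The optimum lies where -11s - 2t = -30 and -7s + 8t = 6.
Solving simultaneously gives s = 38/17, t = 46/17.

s = 38/17, t = 46/17, minimum f = 886/17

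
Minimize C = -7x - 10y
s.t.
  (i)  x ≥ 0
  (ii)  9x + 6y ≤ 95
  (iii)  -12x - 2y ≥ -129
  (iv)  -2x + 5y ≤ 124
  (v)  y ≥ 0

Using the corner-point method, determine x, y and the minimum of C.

At the optimal vertex, x = 0 and 9x + 6y = 95.
Solving simultaneously gives x = 0, y = 95/6.

x = 0, y = 95/6, minimum C = -475/3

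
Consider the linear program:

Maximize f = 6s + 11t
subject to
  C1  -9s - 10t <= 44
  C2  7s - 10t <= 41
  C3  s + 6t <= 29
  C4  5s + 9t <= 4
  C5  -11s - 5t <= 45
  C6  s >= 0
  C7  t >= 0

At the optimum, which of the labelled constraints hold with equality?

Feasible corners and f = 6s + 11t:
  (0, 4/9) → f = 44/9
  (4/5, 0) → f = 24/5
  (0, 0) → f = 0

The maximum is at (0, 4/9). Substituting into each constraint, equality holds for C4 and C6; the remaining constraints have slack.

C4 and C6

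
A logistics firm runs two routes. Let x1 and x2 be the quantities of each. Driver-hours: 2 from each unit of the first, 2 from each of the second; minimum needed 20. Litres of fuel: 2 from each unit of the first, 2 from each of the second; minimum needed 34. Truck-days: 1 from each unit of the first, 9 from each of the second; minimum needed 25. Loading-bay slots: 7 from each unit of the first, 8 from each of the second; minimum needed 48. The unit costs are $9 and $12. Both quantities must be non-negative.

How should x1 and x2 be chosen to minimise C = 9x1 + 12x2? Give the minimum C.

Feasible corners and C = 9x1 + 12x2:
  (0, 17) → C = 204
  (25, 0) → C = 225
  (16, 1) → C = 156
The feasible region is unbounded (it extends along (0, 1), (1, 0)), but C strictly increases along every unbounded feasible direction, so there is no improving ray and the minimum is attained at a vertex.

At the optimal vertex, 2x1 + 2x2 = 34 and x1 + 9x2 = 25.
Solving simultaneously gives x1 = 16, x2 = 1.

x1 = 16, x2 = 1, minimum C = 156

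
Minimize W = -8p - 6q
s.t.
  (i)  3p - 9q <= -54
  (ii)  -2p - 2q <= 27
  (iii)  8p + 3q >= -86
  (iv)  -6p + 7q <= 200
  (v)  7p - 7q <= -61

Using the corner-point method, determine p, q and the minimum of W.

p = 139, q = 1034/7, minimum W = -13988/7

Corner points and W = -8p - 6q:
  (-104/9, 58/27) → W = 716/9
  (-57/14, 65/14) → W = 33/7
  (-601/37, 542/37) → W = 1556/37
  (139, 1034/7) → W = -13988/7

The optimum lies where -6p + 7q = 200 and 7p - 7q = -61.
Solving simultaneously gives p = 139, q = 1034/7.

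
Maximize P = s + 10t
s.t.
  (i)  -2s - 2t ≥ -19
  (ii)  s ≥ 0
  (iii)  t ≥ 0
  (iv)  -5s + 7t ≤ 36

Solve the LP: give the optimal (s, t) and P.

At the optimal vertex, -2s - 2t = -19 and -5s + 7t = 36.
Solving simultaneously gives s = 61/24, t = 167/24.

s = 61/24, t = 167/24, maximum P = 577/8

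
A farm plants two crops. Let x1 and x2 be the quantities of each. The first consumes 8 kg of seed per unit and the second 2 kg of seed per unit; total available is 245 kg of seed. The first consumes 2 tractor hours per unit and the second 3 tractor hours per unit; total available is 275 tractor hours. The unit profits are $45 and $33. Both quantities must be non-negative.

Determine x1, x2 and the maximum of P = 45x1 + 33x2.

Corner points and P = 45x1 + 33x2:
  (0, 0) → P = 0
  (0, 275/3) → P = 3025
  (245/8, 0) → P = 11025/8
  (37/4, 171/2) → P = 12951/4

At the optimal vertex, 8x1 + 2x2 = 245 and 2x1 + 3x2 = 275.
Solving simultaneously gives x1 = 37/4, x2 = 171/2.

x1 = 37/4, x2 = 171/2, maximum P = 12951/4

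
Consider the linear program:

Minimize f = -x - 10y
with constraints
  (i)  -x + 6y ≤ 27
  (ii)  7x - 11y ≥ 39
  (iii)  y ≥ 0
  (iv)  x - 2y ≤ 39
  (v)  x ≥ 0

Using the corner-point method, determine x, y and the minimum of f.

x = 72, y = 33/2, minimum f = -237

Corner points and f = -x - 10y:
  (531/31, 228/31) → f = -2811/31
  (72, 33/2) → f = -237
  (39/7, 0) → f = -39/7
  (39, 0) → f = -39

The binding constraints are -x + 6y = 27 and x - 2y = 39.
Solving simultaneously gives x = 72, y = 33/2.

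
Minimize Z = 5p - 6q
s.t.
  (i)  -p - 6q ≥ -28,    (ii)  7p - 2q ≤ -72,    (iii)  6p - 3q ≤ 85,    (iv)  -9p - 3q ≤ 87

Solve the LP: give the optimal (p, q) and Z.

p = -202/17, q = 113/17, minimum Z = -1688/17

Feasible corners and Z = 5p - 6q:
  (-94/11, 67/11) → Z = -872/11
  (-202/17, 113/17) → Z = -1688/17
  (-10, 1) → Z = -56

The optimum lies where -p - 6q = -28 and -9p - 3q = 87.
Solving simultaneously gives p = -202/17, q = 113/17.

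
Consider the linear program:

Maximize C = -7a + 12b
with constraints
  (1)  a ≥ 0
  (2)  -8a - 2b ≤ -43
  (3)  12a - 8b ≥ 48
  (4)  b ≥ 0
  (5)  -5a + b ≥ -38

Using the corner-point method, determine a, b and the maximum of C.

Vertices and C = -7a + 12b:
  (5, 3/2) → C = -17
  (43/8, 0) → C = -301/8
  (64/7, 54/7) → C = 200/7
  (38/5, 0) → C = -266/5

The optimum lies where 12a - 8b = 48 and -5a + b = -38.
Solving simultaneously gives a = 64/7, b = 54/7.

a = 64/7, b = 54/7, maximum C = 200/7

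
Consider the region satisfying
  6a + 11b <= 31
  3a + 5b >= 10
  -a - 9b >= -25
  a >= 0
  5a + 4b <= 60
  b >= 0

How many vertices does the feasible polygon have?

The feasible vertices (each the meet of two boundaries and inside every other half-plane) are:
  (4/43, 119/43)
  (31/6, 0)
  (0, 2)
  (10/3, 0)
  (0, 25/9)

5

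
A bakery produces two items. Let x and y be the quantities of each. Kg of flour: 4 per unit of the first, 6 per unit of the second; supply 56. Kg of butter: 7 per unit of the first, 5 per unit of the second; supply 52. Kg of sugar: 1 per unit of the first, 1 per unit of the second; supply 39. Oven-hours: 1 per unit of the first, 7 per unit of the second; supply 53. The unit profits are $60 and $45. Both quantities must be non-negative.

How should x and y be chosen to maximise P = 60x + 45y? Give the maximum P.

Extreme points and P = 60x + 45y:
  (0, 0) → P = 0
  (0, 53/7) → P = 2385/7
  (52/7, 0) → P = 3120/7
  (9/4, 29/4) → P = 1845/4

The binding constraints are 7x + 5y = 52 and x + 7y = 53.
Solving simultaneously gives x = 9/4, y = 29/4.

x = 9/4, y = 29/4, maximum P = 1845/4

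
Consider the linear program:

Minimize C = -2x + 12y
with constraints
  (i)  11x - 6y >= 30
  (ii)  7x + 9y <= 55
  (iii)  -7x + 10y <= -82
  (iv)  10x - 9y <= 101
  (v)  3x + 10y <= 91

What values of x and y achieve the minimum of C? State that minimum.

Feasible corners and C = -2x + 12y:
  (-48/17, -173/17) → C = -1980/17
  (-112/13, -811/39) → C = -3020/13
  (272/37, -113/37) → C = -1900/37

x = -112/13, y = -811/39, minimum C = -3020/13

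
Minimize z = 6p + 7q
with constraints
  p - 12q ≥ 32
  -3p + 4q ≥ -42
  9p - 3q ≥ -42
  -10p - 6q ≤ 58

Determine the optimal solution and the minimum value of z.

Feasible corners and z = 6p + 7q:
  (47/4, -27/16) → z = 939/16
  (-4, -3) → z = -45
  (10/29, -297/29) → z = -2019/29

p = 10/29, q = -297/29, minimum z = -2019/29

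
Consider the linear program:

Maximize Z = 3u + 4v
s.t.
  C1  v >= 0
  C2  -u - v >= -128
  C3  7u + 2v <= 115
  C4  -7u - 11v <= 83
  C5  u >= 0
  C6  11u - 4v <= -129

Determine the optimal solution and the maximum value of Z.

u = 0, v = 115/2, maximum Z = 230

Vertices and Z = 3u + 4v:
  (0, 115/2) → Z = 230
  (101/25, 1084/25) → Z = 4639/25
  (0, 129/4) → Z = 129

The optimum lies where 7u + 2v = 115 and u = 0.
Solving simultaneously gives u = 0, v = 115/2.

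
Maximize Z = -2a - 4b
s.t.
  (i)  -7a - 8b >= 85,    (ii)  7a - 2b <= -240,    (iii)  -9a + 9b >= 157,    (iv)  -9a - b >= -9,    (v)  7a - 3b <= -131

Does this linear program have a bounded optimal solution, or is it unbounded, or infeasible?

unbounded

From the feasible point (-209/7, 31/2), moving in the direction (-9, -9) keeps every constraint satisfied while Z increases without bound.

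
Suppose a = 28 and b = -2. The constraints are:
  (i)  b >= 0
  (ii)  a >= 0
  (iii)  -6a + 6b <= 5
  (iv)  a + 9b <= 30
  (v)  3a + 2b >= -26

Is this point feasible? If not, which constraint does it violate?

not feasible — violates (i)

Constraint (i): b = -2, which is not ≥ 0. All other constraints are satisfied.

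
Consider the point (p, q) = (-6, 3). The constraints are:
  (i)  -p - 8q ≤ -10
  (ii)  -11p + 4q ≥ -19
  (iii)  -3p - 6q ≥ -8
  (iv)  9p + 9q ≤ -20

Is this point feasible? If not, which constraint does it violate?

(i): -18 ≤ -10 ✓
(ii): 78 ≥ -19 ✓
(iii): 0 ≥ -8 ✓
(iv): -27 ≤ -20 ✓

feasible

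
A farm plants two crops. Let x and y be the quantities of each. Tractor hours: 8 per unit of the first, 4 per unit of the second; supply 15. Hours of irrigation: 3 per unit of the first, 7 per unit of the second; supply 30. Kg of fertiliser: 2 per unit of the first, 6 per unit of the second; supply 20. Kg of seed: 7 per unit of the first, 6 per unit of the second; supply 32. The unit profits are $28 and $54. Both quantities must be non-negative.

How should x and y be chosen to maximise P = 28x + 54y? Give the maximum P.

x = 1/4, y = 13/4, maximum P = 365/2

Feasible corners and P = 28x + 54y:
  (0, 0) → P = 0
  (0, 10/3) → P = 180
  (15/8, 0) → P = 105/2
  (1/4, 13/4) → P = 365/2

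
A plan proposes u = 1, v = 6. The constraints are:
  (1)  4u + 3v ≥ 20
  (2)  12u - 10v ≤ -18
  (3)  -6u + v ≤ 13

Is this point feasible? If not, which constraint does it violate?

(1): 22 ≥ 20 ✓
(2): -48 ≤ -18 ✓
(3): 0 ≤ 13 ✓

feasible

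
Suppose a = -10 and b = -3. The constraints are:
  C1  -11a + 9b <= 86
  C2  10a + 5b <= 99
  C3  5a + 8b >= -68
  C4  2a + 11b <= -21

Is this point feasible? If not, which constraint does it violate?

not feasible — violates C3

Constraint C3: 5a + 8b = -74, which is not ≥ -68. All other constraints are satisfied.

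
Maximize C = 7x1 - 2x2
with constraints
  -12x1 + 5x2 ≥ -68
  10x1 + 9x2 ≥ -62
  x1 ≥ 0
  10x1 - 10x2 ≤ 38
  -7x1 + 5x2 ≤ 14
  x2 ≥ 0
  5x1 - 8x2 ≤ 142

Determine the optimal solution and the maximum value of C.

Corner points and C = 7x1 - 2x2:
  (7, 16/5) → C = 213/5
  (82/5, 644/25) → C = 1582/25
  (0, 14/5) → C = -28/5
  (0, 0) → C = 0
  (19/5, 0) → C = 133/5

x1 = 82/5, x2 = 644/25, maximum C = 1582/25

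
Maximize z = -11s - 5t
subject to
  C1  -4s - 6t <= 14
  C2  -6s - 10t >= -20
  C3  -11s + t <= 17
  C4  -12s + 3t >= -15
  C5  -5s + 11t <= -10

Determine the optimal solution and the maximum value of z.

s = -47/37, t = -55/37, maximum z = 792/37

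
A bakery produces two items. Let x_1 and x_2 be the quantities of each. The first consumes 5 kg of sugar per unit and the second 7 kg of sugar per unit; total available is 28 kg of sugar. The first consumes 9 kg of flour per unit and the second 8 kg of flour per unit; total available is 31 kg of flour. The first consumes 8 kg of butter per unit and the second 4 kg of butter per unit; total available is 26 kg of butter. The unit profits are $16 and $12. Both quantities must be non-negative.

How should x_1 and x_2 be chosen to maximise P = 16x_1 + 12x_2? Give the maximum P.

Extreme points and P = 16x_1 + 12x_2:
  (0, 0) → P = 0
  (0, 31/8) → P = 93/2
  (13/4, 0) → P = 52
  (3, 1/2) → P = 54

The binding constraints are 9x_1 + 8x_2 = 31 and 8x_1 + 4x_2 = 26.
Solving simultaneously gives x_1 = 3, x_2 = 1/2.

x_1 = 3, x_2 = 1/2, maximum P = 54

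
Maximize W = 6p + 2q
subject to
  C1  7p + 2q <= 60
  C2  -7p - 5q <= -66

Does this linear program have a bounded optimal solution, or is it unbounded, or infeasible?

unbounded

From the feasible point (8, 2), moving in the direction (-2, 7) keeps every constraint satisfied while W increases without bound.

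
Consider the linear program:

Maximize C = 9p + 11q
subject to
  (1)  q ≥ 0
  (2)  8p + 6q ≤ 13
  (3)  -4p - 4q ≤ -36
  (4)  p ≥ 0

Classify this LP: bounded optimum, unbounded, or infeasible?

infeasible

The boundaries q = 0 and 8p + 6q = 13 meet at (13/8, 0), but that point violates -4p - 4q ≤ -36. Every candidate vertex is excluded by some other constraint, so the feasible region is empty.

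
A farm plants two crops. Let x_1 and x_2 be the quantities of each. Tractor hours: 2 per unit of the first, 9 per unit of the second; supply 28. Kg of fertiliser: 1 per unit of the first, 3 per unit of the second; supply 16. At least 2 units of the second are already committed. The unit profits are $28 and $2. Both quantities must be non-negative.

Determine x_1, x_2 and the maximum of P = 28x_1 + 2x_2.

Extreme points and P = 28x_1 + 2x_2:
  (0, 28/9) → P = 56/9
  (0, 2) → P = 4
  (5, 2) → P = 144

At the optimal vertex, 2x_1 + 9x_2 = 28 and x_2 = 2.
Solving simultaneously gives x_1 = 5, x_2 = 2.

x_1 = 5, x_2 = 2, maximum P = 144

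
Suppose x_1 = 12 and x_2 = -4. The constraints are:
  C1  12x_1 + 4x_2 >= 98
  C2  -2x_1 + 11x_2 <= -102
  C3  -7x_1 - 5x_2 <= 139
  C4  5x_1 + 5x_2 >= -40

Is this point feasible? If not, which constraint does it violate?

not feasible — violates C2

Constraint C2: -2x_1 + 11x_2 = -68, which is not ≤ -102. All other constraints are satisfied.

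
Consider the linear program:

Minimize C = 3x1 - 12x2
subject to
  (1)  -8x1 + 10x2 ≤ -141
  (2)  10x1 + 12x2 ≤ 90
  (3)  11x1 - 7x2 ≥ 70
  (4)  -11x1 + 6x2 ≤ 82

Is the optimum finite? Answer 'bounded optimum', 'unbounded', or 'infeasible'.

Feasible corners and C = 3x1 - 12x2:
  (648/49, -345/98) → C = 4014/49
  (-287/54, -991/54) → C = 3677/18
  (-994/11, -152) → C = 17082/11
The feasible region has finitely many vertices and no improving ray; the minimum is 4014/49 at (648/49, -345/98).

bounded optimum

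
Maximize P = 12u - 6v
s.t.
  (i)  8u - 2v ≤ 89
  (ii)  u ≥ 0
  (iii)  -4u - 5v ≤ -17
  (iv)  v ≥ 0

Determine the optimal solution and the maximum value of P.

u = 89/8, v = 0, maximum P = 267/2

Vertices and P = 12u - 6v:
  (89/8, 0) → P = 267/2
  (0, 17/5) → P = -102/5
  (17/4, 0) → P = 51
The feasible region is unbounded (it extends along (0, 1), (1, 4)), but P strictly decreases along every unbounded feasible direction, so there is no improving ray and the maximum is attained at a vertex.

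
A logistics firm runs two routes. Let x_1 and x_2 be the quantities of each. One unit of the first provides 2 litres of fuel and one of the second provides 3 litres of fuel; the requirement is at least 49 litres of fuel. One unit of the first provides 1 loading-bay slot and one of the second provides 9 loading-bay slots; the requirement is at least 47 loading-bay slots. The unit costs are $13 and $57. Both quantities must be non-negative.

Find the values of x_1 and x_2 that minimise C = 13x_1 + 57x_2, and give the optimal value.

Feasible corners and C = 13x_1 + 57x_2:
  (0, 49/3) → C = 931
  (47, 0) → C = 611
  (20, 3) → C = 431
The feasible region is unbounded (it extends along (0, 1), (1, 0)), but C strictly increases along every unbounded feasible direction, so there is no improving ray and the minimum is attained at a vertex.

x_1 = 20, x_2 = 3, minimum C = 431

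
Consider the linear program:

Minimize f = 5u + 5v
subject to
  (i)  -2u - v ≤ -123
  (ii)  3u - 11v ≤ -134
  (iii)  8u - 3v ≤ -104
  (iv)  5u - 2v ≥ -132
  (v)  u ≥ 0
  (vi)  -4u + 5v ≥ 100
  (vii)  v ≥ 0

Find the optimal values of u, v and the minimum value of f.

Feasible corners and f = 5u + 5v:
  (265/14, 596/7) → f = 7285/14
  (38/3, 293/3) → f = 1655/3
  (188, 536) → f = 3620

u = 265/14, v = 596/7, minimum f = 7285/14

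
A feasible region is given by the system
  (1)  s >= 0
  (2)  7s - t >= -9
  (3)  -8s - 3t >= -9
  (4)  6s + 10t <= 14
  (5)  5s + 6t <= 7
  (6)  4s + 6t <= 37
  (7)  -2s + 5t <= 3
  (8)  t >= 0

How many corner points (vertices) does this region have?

5

Pairwise boundary intersections that survive every other constraint:
  (0, 3/5)
  (0, 0)
  (1, 1/3)
  (9/8, 0)
  (17/37, 29/37)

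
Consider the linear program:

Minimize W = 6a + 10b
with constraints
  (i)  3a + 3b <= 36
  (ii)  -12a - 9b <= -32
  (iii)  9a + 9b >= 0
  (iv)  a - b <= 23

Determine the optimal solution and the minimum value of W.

Extreme points and W = 6a + 10b:
  (-76/3, 112/3) → W = 664/3
  (35/2, -11/2) → W = 50
  (32/3, -32/3) → W = -128/3
  (23/2, -23/2) → W = -46

a = 23/2, b = -23/2, minimum W = -46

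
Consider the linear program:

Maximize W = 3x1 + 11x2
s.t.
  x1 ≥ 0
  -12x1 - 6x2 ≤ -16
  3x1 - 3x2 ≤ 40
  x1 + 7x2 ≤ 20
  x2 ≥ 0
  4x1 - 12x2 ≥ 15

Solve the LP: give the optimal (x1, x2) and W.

x1 = 85/6, x2 = 5/6, maximum W = 155/3

Feasible corners and W = 3x1 + 11x2:
  (85/6, 5/6) → W = 155/3
  (40/3, 0) → W = 40
  (69/8, 13/8) → W = 175/4
  (15/4, 0) → W = 45/4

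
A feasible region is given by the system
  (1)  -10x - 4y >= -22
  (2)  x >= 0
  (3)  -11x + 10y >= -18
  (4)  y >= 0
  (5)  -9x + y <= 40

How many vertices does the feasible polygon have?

The feasible vertices (each the meet of two boundaries and inside every other half-plane) are:
  (0, 11/2)
  (73/36, 31/72)
  (0, 0)
  (18/11, 0)

4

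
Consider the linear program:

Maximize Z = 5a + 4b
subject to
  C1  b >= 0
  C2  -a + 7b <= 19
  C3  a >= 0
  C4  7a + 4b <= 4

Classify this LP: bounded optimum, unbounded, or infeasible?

bounded optimum

Corner points and Z = 5a + 4b:
  (0, 0) → Z = 0
  (4/7, 0) → Z = 20/7
  (0, 1) → Z = 4
The feasible region has finitely many vertices and no improving ray; the maximum is 4 at (0, 1).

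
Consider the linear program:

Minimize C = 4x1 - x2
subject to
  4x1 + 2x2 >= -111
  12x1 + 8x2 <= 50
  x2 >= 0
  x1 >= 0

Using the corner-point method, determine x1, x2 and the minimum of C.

x1 = 0, x2 = 25/4, minimum C = -25/4

Extreme points and C = 4x1 - x2:
  (25/6, 0) → C = 50/3
  (0, 25/4) → C = -25/4
  (0, 0) → C = 0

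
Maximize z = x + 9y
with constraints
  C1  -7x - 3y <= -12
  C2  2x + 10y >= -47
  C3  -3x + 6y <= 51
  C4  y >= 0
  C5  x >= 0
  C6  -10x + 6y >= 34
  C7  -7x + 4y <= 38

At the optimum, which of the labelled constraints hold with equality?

C3 and C6

Corner points and z = x + 9y:
  (0, 17/2) → z = 153/2
  (17/7, 68/7) → z = 629/7
  (0, 17/3) → z = 51

The maximum is at (17/7, 68/7). Substituting into each constraint, equality holds for C3 and C6; the remaining constraints have slack.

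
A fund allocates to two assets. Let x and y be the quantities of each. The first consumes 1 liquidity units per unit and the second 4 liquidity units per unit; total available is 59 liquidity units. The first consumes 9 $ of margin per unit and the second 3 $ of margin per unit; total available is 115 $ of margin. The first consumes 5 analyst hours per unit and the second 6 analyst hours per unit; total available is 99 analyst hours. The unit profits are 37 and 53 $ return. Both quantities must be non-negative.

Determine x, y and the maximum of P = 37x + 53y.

Feasible corners and P = 37x + 53y:
  (0, 0) → P = 0
  (0, 59/4) → P = 3127/4
  (115/9, 0) → P = 4255/9
  (3, 14) → P = 853
  (131/13, 316/39) → P = 31289/39

At the optimal vertex, x + 4y = 59 and 5x + 6y = 99.
Solving simultaneously gives x = 3, y = 14.

x = 3, y = 14, maximum P = 853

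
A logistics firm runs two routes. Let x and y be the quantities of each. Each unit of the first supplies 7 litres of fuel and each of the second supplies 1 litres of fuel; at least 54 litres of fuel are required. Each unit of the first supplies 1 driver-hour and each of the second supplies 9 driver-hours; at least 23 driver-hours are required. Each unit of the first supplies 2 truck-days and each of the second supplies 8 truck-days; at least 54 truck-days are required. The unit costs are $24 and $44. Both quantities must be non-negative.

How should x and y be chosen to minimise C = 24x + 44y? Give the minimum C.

Extreme points and C = 24x + 44y:
  (0, 54) → C = 2376
  (27, 0) → C = 648
  (7, 5) → C = 388
The feasible region is unbounded (it extends along (0, 1), (1, 0)), but C strictly increases along every unbounded feasible direction, so there is no improving ray and the minimum is attained at a vertex.

x = 7, y = 5, minimum C = 388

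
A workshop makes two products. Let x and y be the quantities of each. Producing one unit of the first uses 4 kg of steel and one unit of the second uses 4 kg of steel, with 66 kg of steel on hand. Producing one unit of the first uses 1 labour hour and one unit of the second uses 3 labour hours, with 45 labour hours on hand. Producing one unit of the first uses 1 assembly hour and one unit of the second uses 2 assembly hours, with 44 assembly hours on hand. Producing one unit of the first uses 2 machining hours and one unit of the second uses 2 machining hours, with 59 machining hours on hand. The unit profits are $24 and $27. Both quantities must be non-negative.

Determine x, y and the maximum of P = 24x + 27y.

x = 9/4, y = 57/4, maximum P = 1755/4

Extreme points and P = 24x + 27y:
  (0, 0) → P = 0
  (0, 15) → P = 405
  (33/2, 0) → P = 396
  (9/4, 57/4) → P = 1755/4

The binding constraints are 4x + 4y = 66 and x + 3y = 45.
Solving simultaneously gives x = 9/4, y = 57/4.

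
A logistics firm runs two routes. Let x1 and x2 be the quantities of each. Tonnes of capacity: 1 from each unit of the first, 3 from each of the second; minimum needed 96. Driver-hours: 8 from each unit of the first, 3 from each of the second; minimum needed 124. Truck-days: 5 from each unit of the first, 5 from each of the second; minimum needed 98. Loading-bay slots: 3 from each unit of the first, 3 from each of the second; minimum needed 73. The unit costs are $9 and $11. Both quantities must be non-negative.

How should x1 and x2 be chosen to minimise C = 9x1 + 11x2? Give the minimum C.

The feasible region is unbounded (it extends along (0, 1), (1, 0)), but C strictly increases along every unbounded feasible direction, so there is no improving ray and the minimum is attained at a vertex.

x1 = 4, x2 = 92/3, minimum C = 1120/3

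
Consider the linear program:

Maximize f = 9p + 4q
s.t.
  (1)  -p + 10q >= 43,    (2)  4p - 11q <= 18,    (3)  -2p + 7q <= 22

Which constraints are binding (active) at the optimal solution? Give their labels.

(2) and (3)

Corner points and f = 9p + 4q:
  (653/29, 190/29) → f = 6637/29
  (81/13, 64/13) → f = 985/13
  (184/3, 62/3) → f = 1904/3

The maximum is at (184/3, 62/3). Substituting into each constraint, equality holds for (2) and (3); the remaining constraints have slack.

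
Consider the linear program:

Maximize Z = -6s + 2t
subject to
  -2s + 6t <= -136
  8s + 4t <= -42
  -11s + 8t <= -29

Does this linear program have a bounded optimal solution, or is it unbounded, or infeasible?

From the feasible point (73/14, -293/14), moving in the direction (-8, -11) keeps every constraint satisfied while Z increases without bound.

unbounded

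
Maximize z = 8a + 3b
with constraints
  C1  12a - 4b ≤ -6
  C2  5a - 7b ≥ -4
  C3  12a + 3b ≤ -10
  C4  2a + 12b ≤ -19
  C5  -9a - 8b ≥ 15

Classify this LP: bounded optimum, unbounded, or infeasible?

Corner points and z = 8a + 3b:
  (-37/38, -27/19) → z = -229/19
  (-181/74, -87/74) → z = -1709/74
The feasible region has finitely many vertices and no improving ray; the maximum is -229/19 at (-37/38, -27/19).

bounded optimum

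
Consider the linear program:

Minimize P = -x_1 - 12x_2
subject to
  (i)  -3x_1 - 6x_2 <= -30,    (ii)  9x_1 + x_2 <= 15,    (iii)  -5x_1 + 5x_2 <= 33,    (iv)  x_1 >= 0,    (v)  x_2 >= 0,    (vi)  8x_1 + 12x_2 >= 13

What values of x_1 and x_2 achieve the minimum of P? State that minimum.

Corner points and P = -x_1 - 12x_2:
  (20/17, 75/17) → P = -920/17
  (0, 5) → P = -60
  (21/25, 186/25) → P = -2253/25
  (0, 33/5) → P = -396/5

At the optimal vertex, 9x_1 + x_2 = 15 and -5x_1 + 5x_2 = 33.
Solving simultaneously gives x_1 = 21/25, x_2 = 186/25.

x_1 = 21/25, x_2 = 186/25, minimum P = -2253/25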